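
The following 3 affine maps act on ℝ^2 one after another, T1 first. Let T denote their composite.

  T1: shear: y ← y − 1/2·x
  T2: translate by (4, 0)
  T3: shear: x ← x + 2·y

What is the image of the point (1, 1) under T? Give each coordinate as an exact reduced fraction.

T(p) = (6, 1/2)

T1 shear: y ← y − 1/2·x: (1, 1) → (1, 1/2)
T2 translate by (4, 0): (1, 1/2) → (5, 1/2)
T3 shear: x ← x + 2·y: (5, 1/2) → (6, 1/2)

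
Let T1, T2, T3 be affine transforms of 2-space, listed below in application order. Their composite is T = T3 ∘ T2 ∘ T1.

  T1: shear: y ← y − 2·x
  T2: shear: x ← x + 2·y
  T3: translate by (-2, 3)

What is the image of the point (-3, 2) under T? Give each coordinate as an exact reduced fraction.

T1 shear: y ← y − 2·x: (-3, 2) → (-3, 8)
T2 shear: x ← x + 2·y: (-3, 8) → (13, 8)
T3 translate by (-2, 3): (13, 8) → (11, 11)

T(p) = (11, 11)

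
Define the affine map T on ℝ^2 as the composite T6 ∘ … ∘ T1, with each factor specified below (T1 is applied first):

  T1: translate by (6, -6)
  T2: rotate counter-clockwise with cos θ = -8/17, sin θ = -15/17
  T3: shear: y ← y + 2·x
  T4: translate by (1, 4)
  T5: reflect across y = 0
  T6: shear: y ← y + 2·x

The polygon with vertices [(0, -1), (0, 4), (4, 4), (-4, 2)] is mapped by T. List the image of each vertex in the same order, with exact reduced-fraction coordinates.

T1 translate by (6, -6): (0, -1) → (6, -7); (0, 4) → (6, -2); (4, 4) → (10, -2); (-4, 2) → (2, -4)
T2 rotate counter-clockwise with cos θ = -8/17, sin θ = -15/17: (6, -7) → (-9, -2); (6, -2) → (-78/17, -74/17); (10, -2) → (-110/17, -134/17); (2, -4) → (-76/17, 2/17)
T3 shear: y ← y + 2·x: (-9, -2) → (-9, -20); (-78/17, -74/17) → (-78/17, -230/17); (-110/17, -134/17) → (-110/17, -354/17); (-76/17, 2/17) → (-76/17, -150/17)
T4 translate by (1, 4): (-9, -20) → (-8, -16); (-78/17, -230/17) → (-61/17, -162/17); (-110/17, -354/17) → (-93/17, -286/17); (-76/17, -150/17) → (-59/17, -82/17)
T5 reflect across y = 0: (-8, -16) → (-8, 16); (-61/17, -162/17) → (-61/17, 162/17); (-93/17, -286/17) → (-93/17, 286/17); (-59/17, -82/17) → (-59/17, 82/17)
T6 shear: y ← y + 2·x: (-8, 16) → (-8, 0); (-61/17, 162/17) → (-61/17, 40/17); (-93/17, 286/17) → (-93/17, 100/17); (-59/17, 82/17) → (-59/17, -36/17)

image vertices: (-8, 0), (-61/17, 40/17), (-93/17, 100/17), (-59/17, -36/17)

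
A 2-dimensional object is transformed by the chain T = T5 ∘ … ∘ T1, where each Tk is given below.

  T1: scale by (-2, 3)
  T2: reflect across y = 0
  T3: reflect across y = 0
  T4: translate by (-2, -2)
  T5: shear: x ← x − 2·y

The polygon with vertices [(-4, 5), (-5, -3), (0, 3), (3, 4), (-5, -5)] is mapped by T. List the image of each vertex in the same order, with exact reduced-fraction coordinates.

image vertices: (-20, 13), (30, -11), (-16, 7), (-28, 10), (42, -17)

T1 scale by (-2, 3): (-4, 5) → (8, 15); (-5, -3) → (10, -9); (0, 3) → (0, 9); (3, 4) → (-6, 12); (-5, -5) → (10, -15)
T2 reflect across y = 0: (8, 15) → (8, -15); (10, -9) → (10, 9); (0, 9) → (0, -9); (-6, 12) → (-6, -12); (10, -15) → (10, 15)
T3 reflect across y = 0: (8, -15) → (8, 15); (10, 9) → (10, -9); (0, -9) → (0, 9); (-6, -12) → (-6, 12); (10, 15) → (10, -15)
T4 translate by (-2, -2): (8, 15) → (6, 13); (10, -9) → (8, -11); (0, 9) → (-2, 7); (-6, 12) → (-8, 10); (10, -15) → (8, -17)
T5 shear: x ← x − 2·y: (6, 13) → (-20, 13); (8, -11) → (30, -11); (-2, 7) → (-16, 7); (-8, 10) → (-28, 10); (8, -17) → (42, -17)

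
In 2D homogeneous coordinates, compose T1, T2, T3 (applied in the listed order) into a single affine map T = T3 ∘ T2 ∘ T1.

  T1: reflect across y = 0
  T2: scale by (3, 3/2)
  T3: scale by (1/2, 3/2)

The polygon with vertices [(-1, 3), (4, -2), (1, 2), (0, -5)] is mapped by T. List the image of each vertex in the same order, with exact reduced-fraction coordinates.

T1 reflect across y = 0: (-1, 3) → (-1, -3); (4, -2) → (4, 2); (1, 2) → (1, -2); (0, -5) → (0, 5)
T2 scale by (3, 3/2): (-1, -3) → (-3, -9/2); (4, 2) → (12, 3); (1, -2) → (3, -3); (0, 5) → (0, 15/2)
T3 scale by (1/2, 3/2): (-3, -9/2) → (-3/2, -27/4); (12, 3) → (6, 9/2); (3, -3) → (3/2, -9/2); (0, 15/2) → (0, 45/4)

image vertices: (-3/2, -27/4), (6, 9/2), (3/2, -9/2), (0, 45/4)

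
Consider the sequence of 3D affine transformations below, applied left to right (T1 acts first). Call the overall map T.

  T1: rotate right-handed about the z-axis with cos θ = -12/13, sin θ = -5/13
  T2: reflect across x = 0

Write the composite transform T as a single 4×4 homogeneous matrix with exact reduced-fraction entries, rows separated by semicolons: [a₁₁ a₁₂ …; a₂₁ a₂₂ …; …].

T1 = [-12/13 5/13 0 0; -5/13 -12/13 0 0; 0 0 1 0; 0 0 0 1]
T2·T1 = [12/13 -5/13 0 0; -5/13 -12/13 0 0; 0 0 1 0; 0 0 0 1]

T = [12/13 -5/13 0 0; -5/13 -12/13 0 0; 0 0 1 0; 0 0 0 1]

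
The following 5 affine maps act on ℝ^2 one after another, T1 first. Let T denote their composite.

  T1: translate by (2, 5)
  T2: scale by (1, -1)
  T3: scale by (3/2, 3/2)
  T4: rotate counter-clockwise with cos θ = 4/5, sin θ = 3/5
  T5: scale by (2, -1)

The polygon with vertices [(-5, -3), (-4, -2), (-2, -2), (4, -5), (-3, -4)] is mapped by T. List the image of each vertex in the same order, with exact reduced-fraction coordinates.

T1 translate by (2, 5): (-5, -3) → (-3, 2); (-4, -2) → (-2, 3); (-2, -2) → (0, 3); (4, -5) → (6, 0); (-3, -4) → (-1, 1)
T2 scale by (1, -1): (-3, 2) → (-3, -2); (-2, 3) → (-2, -3); (0, 3) → (0, -3); (6, 0) → (6, 0); (-1, 1) → (-1, -1)
T3 scale by (3/2, 3/2): (-3, -2) → (-9/2, -3); (-2, -3) → (-3, -9/2); (0, -3) → (0, -9/2); (6, 0) → (9, 0); (-1, -1) → (-3/2, -3/2)
T4 rotate counter-clockwise with cos θ = 4/5, sin θ = 3/5: (-9/2, -3) → (-9/5, -51/10); (-3, -9/2) → (3/10, -27/5); (0, -9/2) → (27/10, -18/5); (9, 0) → (36/5, 27/5); (-3/2, -3/2) → (-3/10, -21/10)
T5 scale by (2, -1): (-9/5, -51/10) → (-18/5, 51/10); (3/10, -27/5) → (3/5, 27/5); (27/10, -18/5) → (27/5, 18/5); (36/5, 27/5) → (72/5, -27/5); (-3/10, -21/10) → (-3/5, 21/10)

image vertices: (-18/5, 51/10), (3/5, 27/5), (27/5, 18/5), (72/5, -27/5), (-3/5, 21/10)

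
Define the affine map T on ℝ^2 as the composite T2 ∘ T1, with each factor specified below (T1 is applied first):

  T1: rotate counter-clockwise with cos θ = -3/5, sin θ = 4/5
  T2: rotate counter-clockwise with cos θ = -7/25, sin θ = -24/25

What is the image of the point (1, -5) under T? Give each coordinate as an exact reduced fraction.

T1 rotate counter-clockwise with cos θ = -3/5, sin θ = 4/5: (1, -5) → (17/5, 19/5)
T2 rotate counter-clockwise with cos θ = -7/25, sin θ = -24/25: (17/5, 19/5) → (337/125, -541/125)

T(p) = (337/125, -541/125)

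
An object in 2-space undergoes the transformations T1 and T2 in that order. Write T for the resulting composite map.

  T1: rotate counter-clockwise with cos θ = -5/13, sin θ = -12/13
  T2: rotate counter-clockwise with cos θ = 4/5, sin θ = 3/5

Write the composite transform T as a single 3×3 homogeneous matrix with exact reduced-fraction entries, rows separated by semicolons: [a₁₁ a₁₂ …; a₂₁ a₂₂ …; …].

T = [16/65 63/65 0; -63/65 16/65 0; 0 0 1]

T1 = [-5/13 12/13 0; -12/13 -5/13 0; 0 0 1]
T2·T1 = [16/65 63/65 0; -63/65 16/65 0; 0 0 1]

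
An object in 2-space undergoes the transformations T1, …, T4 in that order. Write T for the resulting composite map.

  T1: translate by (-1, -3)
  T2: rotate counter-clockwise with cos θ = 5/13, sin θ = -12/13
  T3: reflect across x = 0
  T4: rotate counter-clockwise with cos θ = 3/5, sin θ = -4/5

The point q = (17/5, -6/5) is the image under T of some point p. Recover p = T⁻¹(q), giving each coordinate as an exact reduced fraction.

p = (-2, 1)

T1 = [1 0 -1; 0 1 -3; 0 0 1]
T2·T1 = [5/13 12/13 -41/13; -12/13 5/13 -3/13; 0 0 1]
T3·…·T1 = [-5/13 -12/13 41/13; -12/13 5/13 -3/13; 0 0 1]
T4·…·T1 = [-63/65 -16/65 111/65; -16/65 63/65 -173/65; 0 0 1]
det M = -1; M⁻¹ = [-63/65 -16/65 1; -16/65 63/65 3; 0 0 1]
M⁻¹ · (17/5, -6/5)ᵀ = (-2, 1)ᵀ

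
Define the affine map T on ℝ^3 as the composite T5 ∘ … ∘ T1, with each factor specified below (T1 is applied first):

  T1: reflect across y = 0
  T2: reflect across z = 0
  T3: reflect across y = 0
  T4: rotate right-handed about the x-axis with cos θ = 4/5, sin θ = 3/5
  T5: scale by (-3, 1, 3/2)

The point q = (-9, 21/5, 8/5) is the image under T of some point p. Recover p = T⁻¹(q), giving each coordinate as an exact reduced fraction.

T1 = [1 0 0 0; 0 -1 0 0; 0 0 1 0; 0 0 0 1]
T2·T1 = [1 0 0 0; 0 -1 0 0; 0 0 -1 0; 0 0 0 1]
T3·…·T1 = [1 0 0 0; 0 1 0 0; 0 0 -1 0; 0 0 0 1]
T4·…·T1 = [1 0 0 0; 0 4/5 3/5 0; 0 3/5 -4/5 0; 0 0 0 1]
T5·…·T1 = [-3 0 0 0; 0 4/5 3/5 0; 0 9/10 -6/5 0; 0 0 0 1]
det M = 9/2; M⁻¹ = [-1/3 0 0 0; 0 4/5 2/5 0; 0 3/5 -8/15 0; 0 0 0 1]
M⁻¹ · (-9, 21/5, 8/5)ᵀ = (3, 4, 5/3)ᵀ

p = (3, 4, 5/3)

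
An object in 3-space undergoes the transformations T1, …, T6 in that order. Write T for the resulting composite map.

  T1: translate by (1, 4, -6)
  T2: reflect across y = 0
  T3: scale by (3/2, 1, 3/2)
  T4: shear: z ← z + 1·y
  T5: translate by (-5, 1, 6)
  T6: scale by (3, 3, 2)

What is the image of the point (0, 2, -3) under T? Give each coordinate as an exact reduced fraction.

T1 translate by (1, 4, -6): (0, 2, -3) → (1, 6, -9)
T2 reflect across y = 0: (1, 6, -9) → (1, -6, -9)
T3 scale by (3/2, 1, 3/2): (1, -6, -9) → (3/2, -6, -27/2)
T4 shear: z ← z + 1·y: (3/2, -6, -27/2) → (3/2, -6, -39/2)
T5 translate by (-5, 1, 6): (3/2, -6, -39/2) → (-7/2, -5, -27/2)
T6 scale by (3, 3, 2): (-7/2, -5, -27/2) → (-21/2, -15, -27)

T(p) = (-21/2, -15, -27)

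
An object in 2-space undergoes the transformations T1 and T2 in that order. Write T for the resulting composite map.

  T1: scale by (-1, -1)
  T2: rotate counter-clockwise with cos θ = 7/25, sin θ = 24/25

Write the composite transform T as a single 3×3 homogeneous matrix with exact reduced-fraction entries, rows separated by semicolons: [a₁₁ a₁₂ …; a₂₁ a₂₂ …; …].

T = [-7/25 24/25 0; -24/25 -7/25 0; 0 0 1]

T1 = [-1 0 0; 0 -1 0; 0 0 1]
T2·T1 = [-7/25 24/25 0; -24/25 -7/25 0; 0 0 1]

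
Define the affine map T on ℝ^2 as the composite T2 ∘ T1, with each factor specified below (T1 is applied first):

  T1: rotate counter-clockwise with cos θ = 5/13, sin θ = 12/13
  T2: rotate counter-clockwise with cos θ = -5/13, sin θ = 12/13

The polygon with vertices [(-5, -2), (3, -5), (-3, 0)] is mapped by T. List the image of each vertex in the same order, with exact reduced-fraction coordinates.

image vertices: (5, 2), (-3, 5), (3, 0)

T1 rotate counter-clockwise with cos θ = 5/13, sin θ = 12/13: (-5, -2) → (-1/13, -70/13); (3, -5) → (75/13, 11/13); (-3, 0) → (-15/13, -36/13)
T2 rotate counter-clockwise with cos θ = -5/13, sin θ = 12/13: (-1/13, -70/13) → (5, 2); (75/13, 11/13) → (-3, 5); (-15/13, -36/13) → (3, 0)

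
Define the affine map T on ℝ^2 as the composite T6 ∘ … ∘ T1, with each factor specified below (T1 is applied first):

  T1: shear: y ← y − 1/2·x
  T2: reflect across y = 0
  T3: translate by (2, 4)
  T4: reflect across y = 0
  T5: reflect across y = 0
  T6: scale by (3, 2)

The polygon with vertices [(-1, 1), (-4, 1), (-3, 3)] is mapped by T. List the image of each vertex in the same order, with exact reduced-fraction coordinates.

image vertices: (3, 5), (-6, 2), (-3, -1)

T1 shear: y ← y − 1/2·x: (-1, 1) → (-1, 3/2); (-4, 1) → (-4, 3); (-3, 3) → (-3, 9/2)
T2 reflect across y = 0: (-1, 3/2) → (-1, -3/2); (-4, 3) → (-4, -3); (-3, 9/2) → (-3, -9/2)
T3 translate by (2, 4): (-1, -3/2) → (1, 5/2); (-4, -3) → (-2, 1); (-3, -9/2) → (-1, -1/2)
T4 reflect across y = 0: (1, 5/2) → (1, -5/2); (-2, 1) → (-2, -1); (-1, -1/2) → (-1, 1/2)
T5 reflect across y = 0: (1, -5/2) → (1, 5/2); (-2, -1) → (-2, 1); (-1, 1/2) → (-1, -1/2)
T6 scale by (3, 2): (1, 5/2) → (3, 5); (-2, 1) → (-6, 2); (-1, -1/2) → (-3, -1)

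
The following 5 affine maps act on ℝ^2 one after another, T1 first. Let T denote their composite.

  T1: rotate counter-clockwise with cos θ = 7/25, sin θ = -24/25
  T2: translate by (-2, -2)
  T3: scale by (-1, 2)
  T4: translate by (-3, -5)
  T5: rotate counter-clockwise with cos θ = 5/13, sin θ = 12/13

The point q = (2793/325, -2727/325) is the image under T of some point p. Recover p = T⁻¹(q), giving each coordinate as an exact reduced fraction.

T1 = [7/25 24/25 0; -24/25 7/25 0; 0 0 1]
T2·T1 = [7/25 24/25 -2; -24/25 7/25 -2; 0 0 1]
T3·…·T1 = [-7/25 -24/25 2; -48/25 14/25 -4; 0 0 1]
T4·…·T1 = [-7/25 -24/25 -1; -48/25 14/25 -9; 0 0 1]
T5·…·T1 = [541/325 -288/325 103/13; -324/325 -218/325 -57/13; 0 0 1]
det M = -2; M⁻¹ = [109/325 -144/325 -23/5; -162/325 -541/650 3/10; 0 0 1]
M⁻¹ · (2793/325, -2727/325)ᵀ = (2, 3)ᵀ

p = (2, 3)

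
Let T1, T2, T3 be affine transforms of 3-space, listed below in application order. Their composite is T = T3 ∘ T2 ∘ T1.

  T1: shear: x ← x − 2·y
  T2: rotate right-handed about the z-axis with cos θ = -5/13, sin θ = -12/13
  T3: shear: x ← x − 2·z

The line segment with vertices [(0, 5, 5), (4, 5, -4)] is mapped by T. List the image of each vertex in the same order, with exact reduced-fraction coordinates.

T1 shear: x ← x − 2·y: (0, 5, 5) → (-10, 5, 5); (4, 5, -4) → (-6, 5, -4)
T2 rotate right-handed about the z-axis with cos θ = -5/13, sin θ = -12/13: (-10, 5, 5) → (110/13, 95/13, 5); (-6, 5, -4) → (90/13, 47/13, -4)
T3 shear: x ← x − 2·z: (110/13, 95/13, 5) → (-20/13, 95/13, 5); (90/13, 47/13, -4) → (194/13, 47/13, -4)

image vertices: (-20/13, 95/13, 5), (194/13, 47/13, -4)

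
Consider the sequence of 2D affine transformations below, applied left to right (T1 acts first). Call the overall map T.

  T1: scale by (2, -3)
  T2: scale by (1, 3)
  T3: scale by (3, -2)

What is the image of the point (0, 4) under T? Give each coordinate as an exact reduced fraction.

T1 scale by (2, -3): (0, 4) → (0, -12)
T2 scale by (1, 3): (0, -12) → (0, -36)
T3 scale by (3, -2): (0, -36) → (0, 72)

T(p) = (0, 72)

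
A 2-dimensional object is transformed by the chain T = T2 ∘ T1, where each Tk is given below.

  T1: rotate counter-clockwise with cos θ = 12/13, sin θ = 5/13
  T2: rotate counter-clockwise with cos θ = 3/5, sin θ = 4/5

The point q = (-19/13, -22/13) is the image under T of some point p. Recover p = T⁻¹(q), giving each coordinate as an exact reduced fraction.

T1 = [12/13 -5/13 0; 5/13 12/13 0; 0 0 1]
T2·T1 = [16/65 -63/65 0; 63/65 16/65 0; 0 0 1]
det M = 1; M⁻¹ = [16/65 63/65 0; -63/65 16/65 0; 0 0 1]
M⁻¹ · (-19/13, -22/13)ᵀ = (-2, 1)ᵀ

p = (-2, 1)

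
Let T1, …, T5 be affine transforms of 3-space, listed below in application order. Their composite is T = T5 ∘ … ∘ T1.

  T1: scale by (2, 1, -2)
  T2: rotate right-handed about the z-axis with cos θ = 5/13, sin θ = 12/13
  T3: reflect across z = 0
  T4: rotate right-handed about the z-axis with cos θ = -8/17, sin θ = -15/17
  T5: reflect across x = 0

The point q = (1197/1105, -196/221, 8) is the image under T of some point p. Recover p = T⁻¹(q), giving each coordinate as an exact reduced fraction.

p = (0, -7/5, 4)

T1 = [2 0 0 0; 0 1 0 0; 0 0 -2 0; 0 0 0 1]
T2·T1 = [10/13 -12/13 0 0; 24/13 5/13 0 0; 0 0 -2 0; 0 0 0 1]
T3·…·T1 = [10/13 -12/13 0 0; 24/13 5/13 0 0; 0 0 2 0; 0 0 0 1]
T4·…·T1 = [280/221 171/221 0 0; -342/221 140/221 0 0; 0 0 2 0; 0 0 0 1]
T5·…·T1 = [-280/221 -171/221 0 0; -342/221 140/221 0 0; 0 0 2 0; 0 0 0 1]
det M = -4; M⁻¹ = [-70/221 -171/442 0 0; -171/221 140/221 0 0; 0 0 1/2 0; 0 0 0 1]
M⁻¹ · (1197/1105, -196/221, 8)ᵀ = (0, -7/5, 4)ᵀ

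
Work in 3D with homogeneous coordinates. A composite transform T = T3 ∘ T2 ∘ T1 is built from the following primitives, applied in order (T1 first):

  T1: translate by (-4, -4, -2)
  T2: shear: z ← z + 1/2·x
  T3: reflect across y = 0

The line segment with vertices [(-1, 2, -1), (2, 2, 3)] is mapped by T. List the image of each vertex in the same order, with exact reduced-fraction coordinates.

T1 translate by (-4, -4, -2): (-1, 2, -1) → (-5, -2, -3); (2, 2, 3) → (-2, -2, 1)
T2 shear: z ← z + 1/2·x: (-5, -2, -3) → (-5, -2, -11/2); (-2, -2, 1) → (-2, -2, 0)
T3 reflect across y = 0: (-5, -2, -11/2) → (-5, 2, -11/2); (-2, -2, 0) → (-2, 2, 0)

image vertices: (-5, 2, -11/2), (-2, 2, 0)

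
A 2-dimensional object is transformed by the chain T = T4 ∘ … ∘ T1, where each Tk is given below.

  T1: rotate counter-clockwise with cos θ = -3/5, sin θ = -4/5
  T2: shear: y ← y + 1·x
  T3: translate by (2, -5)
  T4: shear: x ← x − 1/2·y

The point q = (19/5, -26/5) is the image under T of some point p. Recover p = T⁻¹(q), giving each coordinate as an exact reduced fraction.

T1 = [-3/5 4/5 0; -4/5 -3/5 0; 0 0 1]
T2·T1 = [-3/5 4/5 0; -7/5 1/5 0; 0 0 1]
T3·…·T1 = [-3/5 4/5 2; -7/5 1/5 -5; 0 0 1]
T4·…·T1 = [1/10 7/10 9/2; -7/5 1/5 -5; 0 0 1]
det M = 1; M⁻¹ = [1/5 -7/10 -22/5; 7/5 1/10 -29/5; 0 0 1]
M⁻¹ · (19/5, -26/5)ᵀ = (0, -1)ᵀ

p = (0, -1)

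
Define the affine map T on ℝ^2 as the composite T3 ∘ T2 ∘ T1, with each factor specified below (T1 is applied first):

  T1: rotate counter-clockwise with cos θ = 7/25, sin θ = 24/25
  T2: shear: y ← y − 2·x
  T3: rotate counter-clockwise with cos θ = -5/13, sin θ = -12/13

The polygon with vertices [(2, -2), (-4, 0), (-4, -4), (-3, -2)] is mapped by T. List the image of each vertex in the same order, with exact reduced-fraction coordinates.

image vertices: (-278/65, -294/325), (-68/65, 536/325), (-692/65, 484/325), (-363/65, 376/325)

T1 rotate counter-clockwise with cos θ = 7/25, sin θ = 24/25: (2, -2) → (62/25, 34/25); (-4, 0) → (-28/25, -96/25); (-4, -4) → (68/25, -124/25); (-3, -2) → (27/25, -86/25)
T2 shear: y ← y − 2·x: (62/25, 34/25) → (62/25, -18/5); (-28/25, -96/25) → (-28/25, -8/5); (68/25, -124/25) → (68/25, -52/5); (27/25, -86/25) → (27/25, -28/5)
T3 rotate counter-clockwise with cos θ = -5/13, sin θ = -12/13: (62/25, -18/5) → (-278/65, -294/325); (-28/25, -8/5) → (-68/65, 536/325); (68/25, -52/5) → (-692/65, 484/325); (27/25, -28/5) → (-363/65, 376/325)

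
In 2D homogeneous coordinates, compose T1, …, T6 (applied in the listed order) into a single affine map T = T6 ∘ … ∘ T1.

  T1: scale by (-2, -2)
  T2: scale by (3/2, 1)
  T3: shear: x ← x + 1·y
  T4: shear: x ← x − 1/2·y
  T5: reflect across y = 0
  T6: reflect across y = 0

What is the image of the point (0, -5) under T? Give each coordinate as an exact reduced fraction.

T1 scale by (-2, -2): (0, -5) → (0, 10)
T2 scale by (3/2, 1): (0, 10) → (0, 10)
T3 shear: x ← x + 1·y: (0, 10) → (10, 10)
T4 shear: x ← x − 1/2·y: (10, 10) → (5, 10)
T5 reflect across y = 0: (5, 10) → (5, -10)
T6 reflect across y = 0: (5, -10) → (5, 10)

T(p) = (5, 10)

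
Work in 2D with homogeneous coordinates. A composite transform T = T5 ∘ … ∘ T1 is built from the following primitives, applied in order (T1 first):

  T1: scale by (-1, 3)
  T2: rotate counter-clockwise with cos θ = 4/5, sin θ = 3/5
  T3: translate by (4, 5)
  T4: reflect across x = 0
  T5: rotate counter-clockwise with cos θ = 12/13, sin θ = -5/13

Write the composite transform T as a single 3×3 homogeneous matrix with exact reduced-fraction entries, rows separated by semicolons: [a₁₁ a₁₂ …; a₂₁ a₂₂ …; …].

T = [33/65 168/65 -23/13; -56/65 99/65 80/13; 0 0 1]

T1 = [-1 0 0; 0 3 0; 0 0 1]
T2·T1 = [-4/5 -9/5 0; -3/5 12/5 0; 0 0 1]
T3·…·T1 = [-4/5 -9/5 4; -3/5 12/5 5; 0 0 1]
T4·…·T1 = [4/5 9/5 -4; -3/5 12/5 5; 0 0 1]
T5·…·T1 = [33/65 168/65 -23/13; -56/65 99/65 80/13; 0 0 1]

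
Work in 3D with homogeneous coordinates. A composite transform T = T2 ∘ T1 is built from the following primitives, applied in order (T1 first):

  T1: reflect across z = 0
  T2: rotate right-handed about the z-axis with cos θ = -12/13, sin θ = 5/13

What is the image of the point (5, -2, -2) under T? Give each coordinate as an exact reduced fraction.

T(p) = (-50/13, 49/13, 2)

T1 reflect across z = 0: (5, -2, -2) → (5, -2, 2)
T2 rotate right-handed about the z-axis with cos θ = -12/13, sin θ = 5/13: (5, -2, 2) → (-50/13, 49/13, 2)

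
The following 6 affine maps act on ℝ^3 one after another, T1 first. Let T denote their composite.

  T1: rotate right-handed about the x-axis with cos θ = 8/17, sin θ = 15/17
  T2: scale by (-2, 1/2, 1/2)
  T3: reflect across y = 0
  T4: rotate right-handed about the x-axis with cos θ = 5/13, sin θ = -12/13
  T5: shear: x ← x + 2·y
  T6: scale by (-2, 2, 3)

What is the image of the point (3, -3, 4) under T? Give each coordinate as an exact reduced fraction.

T(p) = (2124/221, 264/221, -3219/442)

T1 rotate right-handed about the x-axis with cos θ = 8/17, sin θ = 15/17: (3, -3, 4) → (3, -84/17, -13/17)
T2 scale by (-2, 1/2, 1/2): (3, -84/17, -13/17) → (-6, -42/17, -13/34)
T3 reflect across y = 0: (-6, -42/17, -13/34) → (-6, 42/17, -13/34)
T4 rotate right-handed about the x-axis with cos θ = 5/13, sin θ = -12/13: (-6, 42/17, -13/34) → (-6, 132/221, -1073/442)
T5 shear: x ← x + 2·y: (-6, 132/221, -1073/442) → (-1062/221, 132/221, -1073/442)
T6 scale by (-2, 2, 3): (-1062/221, 132/221, -1073/442) → (2124/221, 264/221, -3219/442)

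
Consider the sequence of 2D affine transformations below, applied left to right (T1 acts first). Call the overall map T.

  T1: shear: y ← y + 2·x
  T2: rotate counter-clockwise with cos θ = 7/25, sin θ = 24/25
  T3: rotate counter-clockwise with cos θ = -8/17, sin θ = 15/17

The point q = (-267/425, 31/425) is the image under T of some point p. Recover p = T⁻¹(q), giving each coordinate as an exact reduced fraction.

T1 = [1 0 0; 2 1 0; 0 0 1]
T2·T1 = [-41/25 -24/25 0; 38/25 7/25 0; 0 0 1]
T3·…·T1 = [-242/425 87/425 0; -919/425 -416/425 0; 0 0 1]
det M = 1; M⁻¹ = [-416/425 -87/425 0; 919/425 -242/425 0; 0 0 1]
M⁻¹ · (-267/425, 31/425)ᵀ = (3/5, -7/5)ᵀ

p = (3/5, -7/5)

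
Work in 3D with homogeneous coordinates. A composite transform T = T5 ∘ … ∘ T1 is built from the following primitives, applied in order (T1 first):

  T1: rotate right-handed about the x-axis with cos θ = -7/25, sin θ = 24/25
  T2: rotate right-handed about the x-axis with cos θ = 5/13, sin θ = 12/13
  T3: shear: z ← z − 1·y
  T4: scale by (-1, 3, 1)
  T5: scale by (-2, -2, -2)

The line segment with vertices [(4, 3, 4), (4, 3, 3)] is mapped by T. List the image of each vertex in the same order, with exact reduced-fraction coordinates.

image vertices: (8, 6678/325, 142/325), (8, 6462/325, -432/325)

T1 rotate right-handed about the x-axis with cos θ = -7/25, sin θ = 24/25: (4, 3, 4) → (4, -117/25, 44/25); (4, 3, 3) → (4, -93/25, 51/25)
T2 rotate right-handed about the x-axis with cos θ = 5/13, sin θ = 12/13: (4, -117/25, 44/25) → (4, -1113/325, -1184/325); (4, -93/25, 51/25) → (4, -1077/325, -861/325)
T3 shear: z ← z − 1·y: (4, -1113/325, -1184/325) → (4, -1113/325, -71/325); (4, -1077/325, -861/325) → (4, -1077/325, 216/325)
T4 scale by (-1, 3, 1): (4, -1113/325, -71/325) → (-4, -3339/325, -71/325); (4, -1077/325, 216/325) → (-4, -3231/325, 216/325)
T5 scale by (-2, -2, -2): (-4, -3339/325, -71/325) → (8, 6678/325, 142/325); (-4, -3231/325, 216/325) → (8, 6462/325, -432/325)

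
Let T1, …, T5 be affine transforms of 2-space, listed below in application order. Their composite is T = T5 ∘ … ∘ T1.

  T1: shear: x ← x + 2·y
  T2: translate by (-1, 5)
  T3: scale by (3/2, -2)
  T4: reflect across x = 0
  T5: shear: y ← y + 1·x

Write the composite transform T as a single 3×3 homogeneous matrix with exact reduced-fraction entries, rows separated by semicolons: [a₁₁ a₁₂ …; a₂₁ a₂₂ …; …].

T1 = [1 2 0; 0 1 0; 0 0 1]
T2·T1 = [1 2 -1; 0 1 5; 0 0 1]
T3·…·T1 = [3/2 3 -3/2; 0 -2 -10; 0 0 1]
T4·…·T1 = [-3/2 -3 3/2; 0 -2 -10; 0 0 1]
T5·…·T1 = [-3/2 -3 3/2; -3/2 -5 -17/2; 0 0 1]

T = [-3/2 -3 3/2; -3/2 -5 -17/2; 0 0 1]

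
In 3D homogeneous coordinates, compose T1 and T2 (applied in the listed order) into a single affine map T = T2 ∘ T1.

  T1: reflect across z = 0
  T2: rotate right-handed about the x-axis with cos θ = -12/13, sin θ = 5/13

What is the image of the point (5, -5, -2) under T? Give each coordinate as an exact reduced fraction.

T1 reflect across z = 0: (5, -5, -2) → (5, -5, 2)
T2 rotate right-handed about the x-axis with cos θ = -12/13, sin θ = 5/13: (5, -5, 2) → (5, 50/13, -49/13)

T(p) = (5, 50/13, -49/13)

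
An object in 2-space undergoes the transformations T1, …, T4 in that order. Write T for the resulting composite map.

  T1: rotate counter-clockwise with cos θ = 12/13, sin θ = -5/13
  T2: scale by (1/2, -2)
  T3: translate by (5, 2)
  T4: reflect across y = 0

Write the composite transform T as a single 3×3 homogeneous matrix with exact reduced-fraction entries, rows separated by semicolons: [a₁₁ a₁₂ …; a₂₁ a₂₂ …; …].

T = [6/13 5/26 5; -10/13 24/13 -2; 0 0 1]

T1 = [12/13 5/13 0; -5/13 12/13 0; 0 0 1]
T2·T1 = [6/13 5/26 0; 10/13 -24/13 0; 0 0 1]
T3·…·T1 = [6/13 5/26 5; 10/13 -24/13 2; 0 0 1]
T4·…·T1 = [6/13 5/26 5; -10/13 24/13 -2; 0 0 1]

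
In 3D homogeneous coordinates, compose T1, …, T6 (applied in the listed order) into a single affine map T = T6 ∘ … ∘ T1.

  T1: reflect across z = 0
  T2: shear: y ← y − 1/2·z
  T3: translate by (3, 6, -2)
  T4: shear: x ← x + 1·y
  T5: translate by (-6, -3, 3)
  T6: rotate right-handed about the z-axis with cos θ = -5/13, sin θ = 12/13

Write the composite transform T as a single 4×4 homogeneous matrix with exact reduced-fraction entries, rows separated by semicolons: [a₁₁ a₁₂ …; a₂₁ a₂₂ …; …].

T = [-5/13 -17/13 -17/26 -51/13; 12/13 7/13 7/26 21/13; 0 0 -1 1; 0 0 0 1]

T1 = [1 0 0 0; 0 1 0 0; 0 0 -1 0; 0 0 0 1]
T2·T1 = [1 0 0 0; 0 1 1/2 0; 0 0 -1 0; 0 0 0 1]
T3·…·T1 = [1 0 0 3; 0 1 1/2 6; 0 0 -1 -2; 0 0 0 1]
T4·…·T1 = [1 1 1/2 9; 0 1 1/2 6; 0 0 -1 -2; 0 0 0 1]
T5·…·T1 = [1 1 1/2 3; 0 1 1/2 3; 0 0 -1 1; 0 0 0 1]
T6·…·T1 = [-5/13 -17/13 -17/26 -51/13; 12/13 7/13 7/26 21/13; 0 0 -1 1; 0 0 0 1]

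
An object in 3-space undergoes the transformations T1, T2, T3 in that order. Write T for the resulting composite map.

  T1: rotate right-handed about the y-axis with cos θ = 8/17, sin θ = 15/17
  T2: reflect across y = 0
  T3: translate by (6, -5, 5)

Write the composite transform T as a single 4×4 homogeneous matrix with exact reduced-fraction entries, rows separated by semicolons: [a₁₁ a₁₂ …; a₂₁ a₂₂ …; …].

T1 = [8/17 0 15/17 0; 0 1 0 0; -15/17 0 8/17 0; 0 0 0 1]
T2·T1 = [8/17 0 15/17 0; 0 -1 0 0; -15/17 0 8/17 0; 0 0 0 1]
T3·…·T1 = [8/17 0 15/17 6; 0 -1 0 -5; -15/17 0 8/17 5; 0 0 0 1]

T = [8/17 0 15/17 6; 0 -1 0 -5; -15/17 0 8/17 5; 0 0 0 1]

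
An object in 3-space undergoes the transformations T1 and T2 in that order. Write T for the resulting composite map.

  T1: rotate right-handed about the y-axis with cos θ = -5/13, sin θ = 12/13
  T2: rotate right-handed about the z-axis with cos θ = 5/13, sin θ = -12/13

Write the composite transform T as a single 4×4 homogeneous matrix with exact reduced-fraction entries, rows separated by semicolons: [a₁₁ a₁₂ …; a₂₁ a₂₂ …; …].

T1 = [-5/13 0 12/13 0; 0 1 0 0; -12/13 0 -5/13 0; 0 0 0 1]
T2·T1 = [-25/169 12/13 60/169 0; 60/169 5/13 -144/169 0; -12/13 0 -5/13 0; 0 0 0 1]

T = [-25/169 12/13 60/169 0; 60/169 5/13 -144/169 0; -12/13 0 -5/13 0; 0 0 0 1]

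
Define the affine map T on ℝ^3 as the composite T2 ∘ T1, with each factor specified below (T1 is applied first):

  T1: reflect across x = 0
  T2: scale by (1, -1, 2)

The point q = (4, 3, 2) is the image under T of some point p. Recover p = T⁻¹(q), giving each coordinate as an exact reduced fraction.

T1 = [-1 0 0 0; 0 1 0 0; 0 0 1 0; 0 0 0 1]
T2·T1 = [-1 0 0 0; 0 -1 0 0; 0 0 2 0; 0 0 0 1]
det M = 2; M⁻¹ = [-1 0 0 0; 0 -1 0 0; 0 0 1/2 0; 0 0 0 1]
M⁻¹ · (4, 3, 2)ᵀ = (-4, -3, 1)ᵀ

p = (-4, -3, 1)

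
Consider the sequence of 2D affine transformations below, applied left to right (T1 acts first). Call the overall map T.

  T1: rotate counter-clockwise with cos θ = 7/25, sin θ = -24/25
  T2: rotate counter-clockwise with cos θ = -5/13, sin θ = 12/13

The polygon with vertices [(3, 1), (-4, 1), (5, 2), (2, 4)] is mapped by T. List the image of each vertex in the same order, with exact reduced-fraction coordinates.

T1 rotate counter-clockwise with cos θ = 7/25, sin θ = -24/25: (3, 1) → (9/5, -13/5); (-4, 1) → (-4/25, 103/25); (5, 2) → (83/25, -106/25); (2, 4) → (22/5, -4/5)
T2 rotate counter-clockwise with cos θ = -5/13, sin θ = 12/13: (9/5, -13/5) → (111/65, 173/65); (-4/25, 103/25) → (-1216/325, -563/325); (83/25, -106/25) → (857/325, 1526/325); (22/5, -4/5) → (-62/65, 284/65)

image vertices: (111/65, 173/65), (-1216/325, -563/325), (857/325, 1526/325), (-62/65, 284/65)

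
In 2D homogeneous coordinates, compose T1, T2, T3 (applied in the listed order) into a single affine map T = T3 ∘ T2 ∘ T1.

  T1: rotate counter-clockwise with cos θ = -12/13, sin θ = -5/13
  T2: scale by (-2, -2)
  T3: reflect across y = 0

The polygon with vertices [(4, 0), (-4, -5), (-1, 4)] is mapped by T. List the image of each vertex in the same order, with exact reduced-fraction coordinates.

image vertices: (96/13, -40/13), (-46/13, 160/13), (-64/13, -86/13)

T1 rotate counter-clockwise with cos θ = -12/13, sin θ = -5/13: (4, 0) → (-48/13, -20/13); (-4, -5) → (23/13, 80/13); (-1, 4) → (32/13, -43/13)
T2 scale by (-2, -2): (-48/13, -20/13) → (96/13, 40/13); (23/13, 80/13) → (-46/13, -160/13); (32/13, -43/13) → (-64/13, 86/13)
T3 reflect across y = 0: (96/13, 40/13) → (96/13, -40/13); (-46/13, -160/13) → (-46/13, 160/13); (-64/13, 86/13) → (-64/13, -86/13)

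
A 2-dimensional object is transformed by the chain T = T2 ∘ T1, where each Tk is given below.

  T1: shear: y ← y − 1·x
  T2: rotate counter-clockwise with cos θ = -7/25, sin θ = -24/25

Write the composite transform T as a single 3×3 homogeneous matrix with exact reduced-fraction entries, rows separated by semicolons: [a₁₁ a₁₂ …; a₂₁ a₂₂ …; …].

T = [-31/25 24/25 0; -17/25 -7/25 0; 0 0 1]

T1 = [1 0 0; -1 1 0; 0 0 1]
T2·T1 = [-31/25 24/25 0; -17/25 -7/25 0; 0 0 1]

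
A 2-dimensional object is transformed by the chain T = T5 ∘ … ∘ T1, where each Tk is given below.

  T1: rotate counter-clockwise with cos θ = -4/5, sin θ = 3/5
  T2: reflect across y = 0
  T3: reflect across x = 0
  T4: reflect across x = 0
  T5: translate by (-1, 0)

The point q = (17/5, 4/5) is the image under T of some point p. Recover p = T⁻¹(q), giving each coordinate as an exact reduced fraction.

p = (-4, -2)

T1 = [-4/5 -3/5 0; 3/5 -4/5 0; 0 0 1]
T2·T1 = [-4/5 -3/5 0; -3/5 4/5 0; 0 0 1]
T3·…·T1 = [4/5 3/5 0; -3/5 4/5 0; 0 0 1]
T4·…·T1 = [-4/5 -3/5 0; -3/5 4/5 0; 0 0 1]
T5·…·T1 = [-4/5 -3/5 -1; -3/5 4/5 0; 0 0 1]
det M = -1; M⁻¹ = [-4/5 -3/5 -4/5; -3/5 4/5 -3/5; 0 0 1]
M⁻¹ · (17/5, 4/5)ᵀ = (-4, -2)ᵀ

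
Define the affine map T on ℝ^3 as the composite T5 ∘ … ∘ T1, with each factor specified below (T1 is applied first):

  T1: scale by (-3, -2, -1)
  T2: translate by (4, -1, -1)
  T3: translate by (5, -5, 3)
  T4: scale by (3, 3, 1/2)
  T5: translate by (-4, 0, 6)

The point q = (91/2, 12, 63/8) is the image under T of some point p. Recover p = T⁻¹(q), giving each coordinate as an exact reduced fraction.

p = (-5/2, -5, -7/4)

T1 = [-3 0 0 0; 0 -2 0 0; 0 0 -1 0; 0 0 0 1]
T2·T1 = [-3 0 0 4; 0 -2 0 -1; 0 0 -1 -1; 0 0 0 1]
T3·…·T1 = [-3 0 0 9; 0 -2 0 -6; 0 0 -1 2; 0 0 0 1]
T4·…·T1 = [-9 0 0 27; 0 -6 0 -18; 0 0 -1/2 1; 0 0 0 1]
T5·…·T1 = [-9 0 0 23; 0 -6 0 -18; 0 0 -1/2 7; 0 0 0 1]
det M = -27; M⁻¹ = [-1/9 0 0 23/9; 0 -1/6 0 -3; 0 0 -2 14; 0 0 0 1]
M⁻¹ · (91/2, 12, 63/8)ᵀ = (-5/2, -5, -7/4)ᵀ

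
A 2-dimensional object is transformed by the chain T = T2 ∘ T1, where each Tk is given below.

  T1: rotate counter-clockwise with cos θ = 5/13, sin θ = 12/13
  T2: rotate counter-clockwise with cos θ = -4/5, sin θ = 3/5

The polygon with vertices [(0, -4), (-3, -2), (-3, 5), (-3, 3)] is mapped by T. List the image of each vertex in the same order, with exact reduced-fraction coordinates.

T1 rotate counter-clockwise with cos θ = 5/13, sin θ = 12/13: (0, -4) → (48/13, -20/13); (-3, -2) → (9/13, -46/13); (-3, 5) → (-75/13, -11/13); (-3, 3) → (-51/13, -21/13)
T2 rotate counter-clockwise with cos θ = -4/5, sin θ = 3/5: (48/13, -20/13) → (-132/65, 224/65); (9/13, -46/13) → (102/65, 211/65); (-75/13, -11/13) → (333/65, -181/65); (-51/13, -21/13) → (267/65, -69/65)

image vertices: (-132/65, 224/65), (102/65, 211/65), (333/65, -181/65), (267/65, -69/65)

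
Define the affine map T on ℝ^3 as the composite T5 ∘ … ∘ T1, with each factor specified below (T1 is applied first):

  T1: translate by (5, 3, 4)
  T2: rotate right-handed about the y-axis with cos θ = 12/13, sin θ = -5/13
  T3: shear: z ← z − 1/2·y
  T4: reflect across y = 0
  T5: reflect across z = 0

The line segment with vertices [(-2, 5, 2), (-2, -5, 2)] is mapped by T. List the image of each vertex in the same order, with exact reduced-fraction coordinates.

T1 translate by (5, 3, 4): (-2, 5, 2) → (3, 8, 6); (-2, -5, 2) → (3, -2, 6)
T2 rotate right-handed about the y-axis with cos θ = 12/13, sin θ = -5/13: (3, 8, 6) → (6/13, 8, 87/13); (3, -2, 6) → (6/13, -2, 87/13)
T3 shear: z ← z − 1/2·y: (6/13, 8, 87/13) → (6/13, 8, 35/13); (6/13, -2, 87/13) → (6/13, -2, 100/13)
T4 reflect across y = 0: (6/13, 8, 35/13) → (6/13, -8, 35/13); (6/13, -2, 100/13) → (6/13, 2, 100/13)
T5 reflect across z = 0: (6/13, -8, 35/13) → (6/13, -8, -35/13); (6/13, 2, 100/13) → (6/13, 2, -100/13)

image vertices: (6/13, -8, -35/13), (6/13, 2, -100/13)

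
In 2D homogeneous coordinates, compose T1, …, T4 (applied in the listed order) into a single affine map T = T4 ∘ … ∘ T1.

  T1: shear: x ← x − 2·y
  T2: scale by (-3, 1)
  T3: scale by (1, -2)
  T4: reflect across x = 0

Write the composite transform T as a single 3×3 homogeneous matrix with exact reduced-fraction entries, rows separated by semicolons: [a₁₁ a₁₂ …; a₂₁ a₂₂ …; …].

T = [3 -6 0; 0 -2 0; 0 0 1]

T1 = [1 -2 0; 0 1 0; 0 0 1]
T2·T1 = [-3 6 0; 0 1 0; 0 0 1]
T3·…·T1 = [-3 6 0; 0 -2 0; 0 0 1]
T4·…·T1 = [3 -6 0; 0 -2 0; 0 0 1]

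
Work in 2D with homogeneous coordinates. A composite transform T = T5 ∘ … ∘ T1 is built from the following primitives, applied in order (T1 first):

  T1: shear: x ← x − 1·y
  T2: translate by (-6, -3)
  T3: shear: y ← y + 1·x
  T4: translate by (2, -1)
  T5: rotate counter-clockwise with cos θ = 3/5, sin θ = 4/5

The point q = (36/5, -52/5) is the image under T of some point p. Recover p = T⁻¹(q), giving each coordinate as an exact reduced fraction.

T1 = [1 -1 0; 0 1 0; 0 0 1]
T2·T1 = [1 -1 -6; 0 1 -3; 0 0 1]
T3·…·T1 = [1 -1 -6; 1 0 -9; 0 0 1]
T4·…·T1 = [1 -1 -4; 1 0 -10; 0 0 1]
T5·…·T1 = [-1/5 -3/5 28/5; 7/5 -4/5 -46/5; 0 0 1]
det M = 1; M⁻¹ = [-4/5 3/5 10; -7/5 -1/5 6; 0 0 1]
M⁻¹ · (36/5, -52/5)ᵀ = (-2, -2)ᵀ

p = (-2, -2)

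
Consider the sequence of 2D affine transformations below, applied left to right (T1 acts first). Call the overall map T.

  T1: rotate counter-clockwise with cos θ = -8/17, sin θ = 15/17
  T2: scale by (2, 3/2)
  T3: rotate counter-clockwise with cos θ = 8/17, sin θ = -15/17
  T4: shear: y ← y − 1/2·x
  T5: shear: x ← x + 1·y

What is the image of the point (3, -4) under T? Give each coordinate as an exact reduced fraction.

T(p) = (3993/1156, -5241/1156)

T1 rotate counter-clockwise with cos θ = -8/17, sin θ = 15/17: (3, -4) → (36/17, 77/17)
T2 scale by (2, 3/2): (36/17, 77/17) → (72/17, 231/34)
T3 rotate counter-clockwise with cos θ = 8/17, sin θ = -15/17: (72/17, 231/34) → (4617/578, -156/289)
T4 shear: y ← y − 1/2·x: (4617/578, -156/289) → (4617/578, -5241/1156)
T5 shear: x ← x + 1·y: (4617/578, -5241/1156) → (3993/1156, -5241/1156)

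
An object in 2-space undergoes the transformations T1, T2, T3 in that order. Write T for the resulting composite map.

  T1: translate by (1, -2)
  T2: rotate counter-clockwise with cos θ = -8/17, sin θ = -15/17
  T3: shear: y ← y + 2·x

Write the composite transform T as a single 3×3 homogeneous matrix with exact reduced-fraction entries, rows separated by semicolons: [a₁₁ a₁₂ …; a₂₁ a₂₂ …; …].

T1 = [1 0 1; 0 1 -2; 0 0 1]
T2·T1 = [-8/17 15/17 -38/17; -15/17 -8/17 1/17; 0 0 1]
T3·…·T1 = [-8/17 15/17 -38/17; -31/17 22/17 -75/17; 0 0 1]

T = [-8/17 15/17 -38/17; -31/17 22/17 -75/17; 0 0 1]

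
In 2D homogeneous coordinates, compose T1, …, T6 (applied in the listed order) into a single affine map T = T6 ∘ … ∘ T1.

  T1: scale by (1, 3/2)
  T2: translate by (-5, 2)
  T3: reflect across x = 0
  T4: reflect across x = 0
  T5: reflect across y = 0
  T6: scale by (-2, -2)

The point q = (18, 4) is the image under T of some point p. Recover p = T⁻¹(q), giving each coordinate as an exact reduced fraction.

T1 = [1 0 0; 0 3/2 0; 0 0 1]
T2·T1 = [1 0 -5; 0 3/2 2; 0 0 1]
T3·…·T1 = [-1 0 5; 0 3/2 2; 0 0 1]
T4·…·T1 = [1 0 -5; 0 3/2 2; 0 0 1]
T5·…·T1 = [1 0 -5; 0 -3/2 -2; 0 0 1]
T6·…·T1 = [-2 0 10; 0 3 4; 0 0 1]
det M = -6; M⁻¹ = [-1/2 0 5; 0 1/3 -4/3; 0 0 1]
M⁻¹ · (18, 4)ᵀ = (-4, 0)ᵀ

p = (-4, 0)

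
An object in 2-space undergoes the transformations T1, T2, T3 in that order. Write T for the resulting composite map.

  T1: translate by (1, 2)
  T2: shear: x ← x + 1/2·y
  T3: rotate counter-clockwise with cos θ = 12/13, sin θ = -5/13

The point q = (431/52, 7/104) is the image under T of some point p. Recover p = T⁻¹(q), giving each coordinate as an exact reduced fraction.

p = (5, 5/4)

T1 = [1 0 1; 0 1 2; 0 0 1]
T2·T1 = [1 1/2 2; 0 1 2; 0 0 1]
T3·…·T1 = [12/13 11/13 34/13; -5/13 19/26 14/13; 0 0 1]
det M = 1; M⁻¹ = [19/26 -11/13 -1; 5/13 12/13 -2; 0 0 1]
M⁻¹ · (431/52, 7/104)ᵀ = (5, 5/4)ᵀ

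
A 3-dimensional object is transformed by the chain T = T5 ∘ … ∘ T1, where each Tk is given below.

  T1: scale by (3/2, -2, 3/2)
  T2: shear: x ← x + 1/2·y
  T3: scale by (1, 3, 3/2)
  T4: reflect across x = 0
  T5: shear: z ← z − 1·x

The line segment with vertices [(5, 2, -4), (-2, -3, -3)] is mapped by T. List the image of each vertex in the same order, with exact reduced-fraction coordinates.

image vertices: (-11/2, -12, -7/2), (0, 18, -27/4)

T1 scale by (3/2, -2, 3/2): (5, 2, -4) → (15/2, -4, -6); (-2, -3, -3) → (-3, 6, -9/2)
T2 shear: x ← x + 1/2·y: (15/2, -4, -6) → (11/2, -4, -6); (-3, 6, -9/2) → (0, 6, -9/2)
T3 scale by (1, 3, 3/2): (11/2, -4, -6) → (11/2, -12, -9); (0, 6, -9/2) → (0, 18, -27/4)
T4 reflect across x = 0: (11/2, -12, -9) → (-11/2, -12, -9); (0, 18, -27/4) → (0, 18, -27/4)
T5 shear: z ← z − 1·x: (-11/2, -12, -9) → (-11/2, -12, -7/2); (0, 18, -27/4) → (0, 18, -27/4)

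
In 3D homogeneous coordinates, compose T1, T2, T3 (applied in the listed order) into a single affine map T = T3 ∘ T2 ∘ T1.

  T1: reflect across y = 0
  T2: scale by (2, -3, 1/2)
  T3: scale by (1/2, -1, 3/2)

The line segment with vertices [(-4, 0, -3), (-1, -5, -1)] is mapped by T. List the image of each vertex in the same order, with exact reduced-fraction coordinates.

image vertices: (-4, 0, -9/4), (-1, 15, -3/4)

T1 reflect across y = 0: (-4, 0, -3) → (-4, 0, -3); (-1, -5, -1) → (-1, 5, -1)
T2 scale by (2, -3, 1/2): (-4, 0, -3) → (-8, 0, -3/2); (-1, 5, -1) → (-2, -15, -1/2)
T3 scale by (1/2, -1, 3/2): (-8, 0, -3/2) → (-4, 0, -9/4); (-2, -15, -1/2) → (-1, 15, -3/4)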